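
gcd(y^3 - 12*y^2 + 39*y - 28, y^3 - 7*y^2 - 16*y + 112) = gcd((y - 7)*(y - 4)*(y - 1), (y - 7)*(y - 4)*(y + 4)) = y^2 - 11*y + 28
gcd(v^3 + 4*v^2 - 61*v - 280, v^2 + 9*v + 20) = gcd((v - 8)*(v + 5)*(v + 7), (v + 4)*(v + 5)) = v + 5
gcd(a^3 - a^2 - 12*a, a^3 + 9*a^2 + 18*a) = a^2 + 3*a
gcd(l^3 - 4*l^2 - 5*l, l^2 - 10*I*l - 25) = 1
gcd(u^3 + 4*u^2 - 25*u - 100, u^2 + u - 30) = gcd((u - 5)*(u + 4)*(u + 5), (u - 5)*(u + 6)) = u - 5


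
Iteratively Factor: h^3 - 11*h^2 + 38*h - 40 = (h - 5)*(h^2 - 6*h + 8) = (h - 5)*(h - 2)*(h - 4)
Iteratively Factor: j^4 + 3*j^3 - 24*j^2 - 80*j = (j - 5)*(j^3 + 8*j^2 + 16*j) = j*(j - 5)*(j^2 + 8*j + 16) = j*(j - 5)*(j + 4)*(j + 4)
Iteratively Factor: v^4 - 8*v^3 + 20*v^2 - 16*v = (v - 2)*(v^3 - 6*v^2 + 8*v) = (v - 4)*(v - 2)*(v^2 - 2*v) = v*(v - 4)*(v - 2)*(v - 2)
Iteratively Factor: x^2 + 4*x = (x)*(x + 4)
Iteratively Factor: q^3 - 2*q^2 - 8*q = (q + 2)*(q^2 - 4*q) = q*(q + 2)*(q - 4)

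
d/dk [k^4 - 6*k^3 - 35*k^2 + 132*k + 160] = 4*k^3 - 18*k^2 - 70*k + 132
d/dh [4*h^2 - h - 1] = 8*h - 1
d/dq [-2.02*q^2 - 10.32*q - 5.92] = -4.04*q - 10.32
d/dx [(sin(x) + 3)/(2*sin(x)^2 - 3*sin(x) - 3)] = (-12*sin(x) + cos(2*x) + 5)*cos(x)/(3*sin(x) + cos(2*x) + 2)^2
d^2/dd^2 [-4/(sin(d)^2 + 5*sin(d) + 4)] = 4*(4*sin(d)^3 + 11*sin(d)^2 - 8*sin(d) - 42)/((sin(d) + 1)^2*(sin(d) + 4)^3)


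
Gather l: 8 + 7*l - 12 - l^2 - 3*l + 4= -l^2 + 4*l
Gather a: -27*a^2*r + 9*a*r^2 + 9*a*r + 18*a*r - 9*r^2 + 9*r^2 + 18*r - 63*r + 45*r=-27*a^2*r + a*(9*r^2 + 27*r)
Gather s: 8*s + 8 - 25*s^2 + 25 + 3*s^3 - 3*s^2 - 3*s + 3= 3*s^3 - 28*s^2 + 5*s + 36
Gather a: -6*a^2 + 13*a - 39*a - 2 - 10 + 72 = -6*a^2 - 26*a + 60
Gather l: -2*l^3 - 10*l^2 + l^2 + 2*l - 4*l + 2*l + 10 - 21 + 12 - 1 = -2*l^3 - 9*l^2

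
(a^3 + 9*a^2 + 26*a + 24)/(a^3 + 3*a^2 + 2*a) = (a^2 + 7*a + 12)/(a*(a + 1))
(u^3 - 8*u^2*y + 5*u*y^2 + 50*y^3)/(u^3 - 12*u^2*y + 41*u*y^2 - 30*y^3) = (u^2 - 3*u*y - 10*y^2)/(u^2 - 7*u*y + 6*y^2)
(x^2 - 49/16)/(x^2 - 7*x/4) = (x + 7/4)/x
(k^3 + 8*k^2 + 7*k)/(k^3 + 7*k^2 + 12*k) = (k^2 + 8*k + 7)/(k^2 + 7*k + 12)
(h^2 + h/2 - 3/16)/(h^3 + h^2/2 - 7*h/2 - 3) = (2*h^2 + h - 3/8)/(2*h^3 + h^2 - 7*h - 6)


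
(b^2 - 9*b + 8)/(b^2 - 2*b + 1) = (b - 8)/(b - 1)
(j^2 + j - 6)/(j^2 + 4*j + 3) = (j - 2)/(j + 1)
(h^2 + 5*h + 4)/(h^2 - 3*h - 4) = (h + 4)/(h - 4)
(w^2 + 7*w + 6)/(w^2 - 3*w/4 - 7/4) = 4*(w + 6)/(4*w - 7)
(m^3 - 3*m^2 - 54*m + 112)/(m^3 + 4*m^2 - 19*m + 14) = (m - 8)/(m - 1)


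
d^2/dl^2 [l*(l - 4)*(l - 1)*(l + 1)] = 12*l^2 - 24*l - 2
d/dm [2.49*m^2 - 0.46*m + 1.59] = 4.98*m - 0.46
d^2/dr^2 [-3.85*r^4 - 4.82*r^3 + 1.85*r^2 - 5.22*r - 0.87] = -46.2*r^2 - 28.92*r + 3.7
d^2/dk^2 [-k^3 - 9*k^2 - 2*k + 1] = -6*k - 18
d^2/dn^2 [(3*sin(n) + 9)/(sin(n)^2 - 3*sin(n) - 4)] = 3*(-sin(n)^4 - 14*sin(n)^3 + 19*sin(n)^2 - 64*sin(n) + 54)/((sin(n) - 4)^3*(sin(n) + 1)^2)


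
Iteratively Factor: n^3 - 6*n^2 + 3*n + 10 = (n - 2)*(n^2 - 4*n - 5) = (n - 5)*(n - 2)*(n + 1)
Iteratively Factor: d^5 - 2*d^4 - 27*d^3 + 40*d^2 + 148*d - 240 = (d - 5)*(d^4 + 3*d^3 - 12*d^2 - 20*d + 48) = (d - 5)*(d + 4)*(d^3 - d^2 - 8*d + 12) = (d - 5)*(d - 2)*(d + 4)*(d^2 + d - 6) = (d - 5)*(d - 2)*(d + 3)*(d + 4)*(d - 2)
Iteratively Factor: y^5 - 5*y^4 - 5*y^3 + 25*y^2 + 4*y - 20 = (y - 1)*(y^4 - 4*y^3 - 9*y^2 + 16*y + 20) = (y - 2)*(y - 1)*(y^3 - 2*y^2 - 13*y - 10) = (y - 2)*(y - 1)*(y + 1)*(y^2 - 3*y - 10) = (y - 2)*(y - 1)*(y + 1)*(y + 2)*(y - 5)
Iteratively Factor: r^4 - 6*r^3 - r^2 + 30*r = (r)*(r^3 - 6*r^2 - r + 30) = r*(r - 3)*(r^2 - 3*r - 10) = r*(r - 5)*(r - 3)*(r + 2)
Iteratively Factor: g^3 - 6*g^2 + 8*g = (g - 2)*(g^2 - 4*g) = (g - 4)*(g - 2)*(g)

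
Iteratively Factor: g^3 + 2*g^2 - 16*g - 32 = (g + 4)*(g^2 - 2*g - 8) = (g - 4)*(g + 4)*(g + 2)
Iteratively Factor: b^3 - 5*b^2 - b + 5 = (b - 1)*(b^2 - 4*b - 5) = (b - 1)*(b + 1)*(b - 5)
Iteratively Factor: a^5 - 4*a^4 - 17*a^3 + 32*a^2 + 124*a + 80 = (a + 2)*(a^4 - 6*a^3 - 5*a^2 + 42*a + 40) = (a + 2)^2*(a^3 - 8*a^2 + 11*a + 20) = (a + 1)*(a + 2)^2*(a^2 - 9*a + 20) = (a - 5)*(a + 1)*(a + 2)^2*(a - 4)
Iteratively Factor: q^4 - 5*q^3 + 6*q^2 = (q)*(q^3 - 5*q^2 + 6*q) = q*(q - 3)*(q^2 - 2*q) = q*(q - 3)*(q - 2)*(q)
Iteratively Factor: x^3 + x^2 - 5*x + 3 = (x + 3)*(x^2 - 2*x + 1) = (x - 1)*(x + 3)*(x - 1)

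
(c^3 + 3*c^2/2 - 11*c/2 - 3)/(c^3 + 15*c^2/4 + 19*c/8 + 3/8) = 4*(c - 2)/(4*c + 1)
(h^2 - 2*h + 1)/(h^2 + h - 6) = (h^2 - 2*h + 1)/(h^2 + h - 6)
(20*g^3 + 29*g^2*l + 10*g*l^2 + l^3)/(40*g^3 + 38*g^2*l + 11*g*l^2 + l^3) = (g + l)/(2*g + l)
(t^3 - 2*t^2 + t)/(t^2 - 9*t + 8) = t*(t - 1)/(t - 8)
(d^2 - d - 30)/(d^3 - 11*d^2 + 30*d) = (d + 5)/(d*(d - 5))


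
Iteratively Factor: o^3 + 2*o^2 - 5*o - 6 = (o + 3)*(o^2 - o - 2) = (o - 2)*(o + 3)*(o + 1)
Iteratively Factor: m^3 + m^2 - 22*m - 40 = (m + 2)*(m^2 - m - 20) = (m - 5)*(m + 2)*(m + 4)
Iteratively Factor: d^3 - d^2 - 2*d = (d + 1)*(d^2 - 2*d) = d*(d + 1)*(d - 2)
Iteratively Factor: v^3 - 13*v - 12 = (v - 4)*(v^2 + 4*v + 3) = (v - 4)*(v + 3)*(v + 1)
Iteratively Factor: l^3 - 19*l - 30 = (l + 3)*(l^2 - 3*l - 10) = (l + 2)*(l + 3)*(l - 5)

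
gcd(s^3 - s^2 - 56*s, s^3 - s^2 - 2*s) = s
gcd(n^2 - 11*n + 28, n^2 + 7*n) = 1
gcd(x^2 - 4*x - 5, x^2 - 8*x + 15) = x - 5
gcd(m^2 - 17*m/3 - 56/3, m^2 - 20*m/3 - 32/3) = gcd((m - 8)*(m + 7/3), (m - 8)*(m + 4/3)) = m - 8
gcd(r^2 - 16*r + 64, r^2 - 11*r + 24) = r - 8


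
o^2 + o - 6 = (o - 2)*(o + 3)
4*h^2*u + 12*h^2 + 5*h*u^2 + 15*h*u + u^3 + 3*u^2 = (h + u)*(4*h + u)*(u + 3)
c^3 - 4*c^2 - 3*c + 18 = (c - 3)^2*(c + 2)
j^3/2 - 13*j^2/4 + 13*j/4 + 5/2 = (j/2 + 1/4)*(j - 5)*(j - 2)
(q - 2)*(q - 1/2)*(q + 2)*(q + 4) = q^4 + 7*q^3/2 - 6*q^2 - 14*q + 8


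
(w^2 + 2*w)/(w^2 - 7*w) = (w + 2)/(w - 7)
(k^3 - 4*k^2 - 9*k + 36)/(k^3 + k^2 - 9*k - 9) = (k - 4)/(k + 1)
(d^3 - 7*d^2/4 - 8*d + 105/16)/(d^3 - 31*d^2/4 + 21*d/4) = (d^2 - d - 35/4)/(d*(d - 7))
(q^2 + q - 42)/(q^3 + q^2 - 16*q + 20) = (q^2 + q - 42)/(q^3 + q^2 - 16*q + 20)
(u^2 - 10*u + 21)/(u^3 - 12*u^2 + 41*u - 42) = 1/(u - 2)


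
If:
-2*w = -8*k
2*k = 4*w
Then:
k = 0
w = 0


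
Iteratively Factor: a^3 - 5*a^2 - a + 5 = (a + 1)*(a^2 - 6*a + 5) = (a - 1)*(a + 1)*(a - 5)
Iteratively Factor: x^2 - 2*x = (x - 2)*(x)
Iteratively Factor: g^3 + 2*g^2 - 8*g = (g + 4)*(g^2 - 2*g) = (g - 2)*(g + 4)*(g)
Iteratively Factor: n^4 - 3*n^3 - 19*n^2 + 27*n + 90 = (n + 3)*(n^3 - 6*n^2 - n + 30) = (n + 2)*(n + 3)*(n^2 - 8*n + 15) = (n - 3)*(n + 2)*(n + 3)*(n - 5)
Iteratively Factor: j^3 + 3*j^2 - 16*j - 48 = (j + 3)*(j^2 - 16) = (j + 3)*(j + 4)*(j - 4)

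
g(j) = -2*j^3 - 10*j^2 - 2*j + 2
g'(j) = -6*j^2 - 20*j - 2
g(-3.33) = -28.38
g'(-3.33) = -1.93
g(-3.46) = -27.95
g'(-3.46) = -4.63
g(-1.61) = -12.35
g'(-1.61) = 14.65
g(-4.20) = -17.82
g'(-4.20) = -23.84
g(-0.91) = -2.95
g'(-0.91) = 11.23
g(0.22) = 1.05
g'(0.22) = -6.69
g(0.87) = -8.63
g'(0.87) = -23.94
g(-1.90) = -16.58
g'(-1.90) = 14.34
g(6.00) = -802.00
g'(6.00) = -338.00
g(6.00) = -802.00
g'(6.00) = -338.00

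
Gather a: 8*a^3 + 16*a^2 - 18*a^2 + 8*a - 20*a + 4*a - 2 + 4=8*a^3 - 2*a^2 - 8*a + 2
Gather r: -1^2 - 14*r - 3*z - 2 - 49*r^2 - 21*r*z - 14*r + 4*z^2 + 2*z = -49*r^2 + r*(-21*z - 28) + 4*z^2 - z - 3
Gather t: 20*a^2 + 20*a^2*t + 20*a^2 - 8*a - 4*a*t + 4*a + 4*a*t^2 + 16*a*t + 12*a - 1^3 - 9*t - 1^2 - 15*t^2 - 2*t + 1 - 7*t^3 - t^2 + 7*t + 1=40*a^2 + 8*a - 7*t^3 + t^2*(4*a - 16) + t*(20*a^2 + 12*a - 4)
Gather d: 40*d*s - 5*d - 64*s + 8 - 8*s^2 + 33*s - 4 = d*(40*s - 5) - 8*s^2 - 31*s + 4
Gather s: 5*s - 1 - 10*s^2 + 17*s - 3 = -10*s^2 + 22*s - 4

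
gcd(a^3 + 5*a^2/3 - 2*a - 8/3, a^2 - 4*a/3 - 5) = 1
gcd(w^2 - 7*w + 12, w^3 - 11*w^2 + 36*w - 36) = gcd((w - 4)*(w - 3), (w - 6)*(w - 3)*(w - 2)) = w - 3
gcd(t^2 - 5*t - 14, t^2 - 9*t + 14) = t - 7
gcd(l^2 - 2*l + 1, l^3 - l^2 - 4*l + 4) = l - 1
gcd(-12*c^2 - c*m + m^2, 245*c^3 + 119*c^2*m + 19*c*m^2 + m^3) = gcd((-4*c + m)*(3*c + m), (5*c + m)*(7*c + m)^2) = 1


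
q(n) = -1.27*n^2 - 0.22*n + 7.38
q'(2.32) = -6.11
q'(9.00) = -23.08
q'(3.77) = -9.80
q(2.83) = -3.41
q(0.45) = 7.02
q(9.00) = -97.47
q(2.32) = 0.03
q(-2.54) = -0.25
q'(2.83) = -7.41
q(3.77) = -11.50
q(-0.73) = 6.86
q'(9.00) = -23.08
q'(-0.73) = 1.63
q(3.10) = -5.51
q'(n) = -2.54*n - 0.22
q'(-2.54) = 6.23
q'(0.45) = -1.36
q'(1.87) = -4.97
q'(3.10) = -8.09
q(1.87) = 2.53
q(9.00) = -97.47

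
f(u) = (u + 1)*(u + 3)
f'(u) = 2*u + 4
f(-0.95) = 0.10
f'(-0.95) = 2.10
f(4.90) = 46.61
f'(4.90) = 13.80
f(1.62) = 12.10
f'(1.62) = 7.24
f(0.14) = 3.58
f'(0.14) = 4.28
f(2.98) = 23.80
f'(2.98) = 9.96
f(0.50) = 5.25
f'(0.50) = 5.00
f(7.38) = 86.98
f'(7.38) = 18.76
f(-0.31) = 1.86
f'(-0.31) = 3.38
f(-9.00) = 48.00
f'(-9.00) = -14.00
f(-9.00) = 48.00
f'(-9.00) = -14.00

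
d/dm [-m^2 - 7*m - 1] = -2*m - 7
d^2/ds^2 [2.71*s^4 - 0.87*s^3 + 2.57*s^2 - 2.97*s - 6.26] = 32.52*s^2 - 5.22*s + 5.14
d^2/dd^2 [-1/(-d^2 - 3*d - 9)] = 2*(-d^2 - 3*d + (2*d + 3)^2 - 9)/(d^2 + 3*d + 9)^3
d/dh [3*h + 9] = 3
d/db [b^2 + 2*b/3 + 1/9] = 2*b + 2/3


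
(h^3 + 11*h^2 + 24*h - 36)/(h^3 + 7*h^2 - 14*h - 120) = (h^2 + 5*h - 6)/(h^2 + h - 20)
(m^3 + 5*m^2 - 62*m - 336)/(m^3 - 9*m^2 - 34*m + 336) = (m + 7)/(m - 7)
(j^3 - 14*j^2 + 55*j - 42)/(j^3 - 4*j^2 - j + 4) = (j^2 - 13*j + 42)/(j^2 - 3*j - 4)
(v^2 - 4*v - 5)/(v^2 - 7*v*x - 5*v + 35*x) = (-v - 1)/(-v + 7*x)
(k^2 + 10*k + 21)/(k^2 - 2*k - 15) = (k + 7)/(k - 5)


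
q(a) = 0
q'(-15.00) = 0.00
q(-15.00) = 0.00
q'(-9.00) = 0.00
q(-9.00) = 0.00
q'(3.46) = 0.00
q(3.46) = 0.00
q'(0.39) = 0.00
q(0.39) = 0.00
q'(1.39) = 0.00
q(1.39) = 0.00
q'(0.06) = 0.00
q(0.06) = 0.00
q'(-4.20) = 0.00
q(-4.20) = 0.00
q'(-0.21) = 0.00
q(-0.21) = 0.00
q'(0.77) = 0.00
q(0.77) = 0.00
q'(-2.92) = 0.00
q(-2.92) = 0.00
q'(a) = 0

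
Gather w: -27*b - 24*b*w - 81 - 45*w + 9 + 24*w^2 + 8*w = -27*b + 24*w^2 + w*(-24*b - 37) - 72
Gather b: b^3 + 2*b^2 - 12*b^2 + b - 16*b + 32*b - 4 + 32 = b^3 - 10*b^2 + 17*b + 28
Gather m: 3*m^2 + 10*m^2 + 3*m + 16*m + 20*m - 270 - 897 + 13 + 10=13*m^2 + 39*m - 1144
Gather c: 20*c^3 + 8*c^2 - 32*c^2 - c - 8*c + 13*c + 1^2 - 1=20*c^3 - 24*c^2 + 4*c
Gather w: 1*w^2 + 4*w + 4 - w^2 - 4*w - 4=0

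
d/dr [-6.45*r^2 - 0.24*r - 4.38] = -12.9*r - 0.24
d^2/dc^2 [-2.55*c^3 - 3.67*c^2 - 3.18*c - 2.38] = -15.3*c - 7.34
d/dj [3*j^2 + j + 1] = 6*j + 1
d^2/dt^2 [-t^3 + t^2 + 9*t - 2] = 2 - 6*t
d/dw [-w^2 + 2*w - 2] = 2 - 2*w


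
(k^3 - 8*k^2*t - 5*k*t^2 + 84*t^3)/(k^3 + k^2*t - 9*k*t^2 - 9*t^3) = (-k^2 + 11*k*t - 28*t^2)/(-k^2 + 2*k*t + 3*t^2)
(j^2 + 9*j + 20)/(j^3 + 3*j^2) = (j^2 + 9*j + 20)/(j^2*(j + 3))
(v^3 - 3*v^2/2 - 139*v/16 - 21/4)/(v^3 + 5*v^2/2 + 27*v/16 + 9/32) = 2*(4*v^2 - 9*v - 28)/(8*v^2 + 14*v + 3)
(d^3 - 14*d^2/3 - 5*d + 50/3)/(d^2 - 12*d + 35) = (3*d^2 + d - 10)/(3*(d - 7))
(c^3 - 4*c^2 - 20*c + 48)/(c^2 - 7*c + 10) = (c^2 - 2*c - 24)/(c - 5)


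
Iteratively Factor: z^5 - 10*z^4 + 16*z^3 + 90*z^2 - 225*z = (z)*(z^4 - 10*z^3 + 16*z^2 + 90*z - 225) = z*(z - 3)*(z^3 - 7*z^2 - 5*z + 75) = z*(z - 3)*(z + 3)*(z^2 - 10*z + 25) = z*(z - 5)*(z - 3)*(z + 3)*(z - 5)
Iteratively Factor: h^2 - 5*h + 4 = (h - 1)*(h - 4)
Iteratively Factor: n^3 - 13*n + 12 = (n - 1)*(n^2 + n - 12) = (n - 1)*(n + 4)*(n - 3)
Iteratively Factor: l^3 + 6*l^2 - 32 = (l + 4)*(l^2 + 2*l - 8) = (l + 4)^2*(l - 2)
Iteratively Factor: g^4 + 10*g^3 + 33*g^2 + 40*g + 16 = (g + 4)*(g^3 + 6*g^2 + 9*g + 4) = (g + 1)*(g + 4)*(g^2 + 5*g + 4) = (g + 1)*(g + 4)^2*(g + 1)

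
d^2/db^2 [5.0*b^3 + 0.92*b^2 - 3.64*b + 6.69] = 30.0*b + 1.84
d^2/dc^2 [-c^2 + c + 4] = -2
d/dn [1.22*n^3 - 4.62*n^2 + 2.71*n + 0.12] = 3.66*n^2 - 9.24*n + 2.71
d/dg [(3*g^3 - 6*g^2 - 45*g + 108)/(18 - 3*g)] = 2*(-g^3 + 10*g^2 - 12*g - 27)/(g^2 - 12*g + 36)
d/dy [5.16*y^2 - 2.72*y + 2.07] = 10.32*y - 2.72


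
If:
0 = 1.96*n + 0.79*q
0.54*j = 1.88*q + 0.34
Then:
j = 3.48148148148148*q + 0.62962962962963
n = -0.403061224489796*q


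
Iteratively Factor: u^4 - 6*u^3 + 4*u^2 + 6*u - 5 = (u - 5)*(u^3 - u^2 - u + 1) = (u - 5)*(u - 1)*(u^2 - 1) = (u - 5)*(u - 1)^2*(u + 1)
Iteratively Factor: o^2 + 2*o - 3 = (o - 1)*(o + 3)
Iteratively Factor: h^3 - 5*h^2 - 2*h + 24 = (h + 2)*(h^2 - 7*h + 12) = (h - 3)*(h + 2)*(h - 4)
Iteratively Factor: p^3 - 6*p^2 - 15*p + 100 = (p + 4)*(p^2 - 10*p + 25) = (p - 5)*(p + 4)*(p - 5)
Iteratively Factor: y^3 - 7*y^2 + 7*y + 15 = (y - 5)*(y^2 - 2*y - 3) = (y - 5)*(y - 3)*(y + 1)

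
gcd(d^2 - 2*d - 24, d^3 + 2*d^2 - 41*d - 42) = d - 6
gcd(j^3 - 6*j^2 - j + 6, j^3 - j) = j^2 - 1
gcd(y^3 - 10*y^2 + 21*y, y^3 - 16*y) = y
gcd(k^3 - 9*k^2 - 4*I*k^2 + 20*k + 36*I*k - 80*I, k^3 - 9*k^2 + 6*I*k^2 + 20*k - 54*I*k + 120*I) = k^2 - 9*k + 20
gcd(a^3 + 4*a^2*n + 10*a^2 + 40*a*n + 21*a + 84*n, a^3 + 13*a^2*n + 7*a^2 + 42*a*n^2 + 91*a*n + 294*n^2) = a + 7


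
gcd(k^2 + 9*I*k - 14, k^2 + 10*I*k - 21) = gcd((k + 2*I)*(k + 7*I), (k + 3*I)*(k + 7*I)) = k + 7*I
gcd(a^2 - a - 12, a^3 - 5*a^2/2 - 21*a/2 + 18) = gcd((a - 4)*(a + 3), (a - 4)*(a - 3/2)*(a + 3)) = a^2 - a - 12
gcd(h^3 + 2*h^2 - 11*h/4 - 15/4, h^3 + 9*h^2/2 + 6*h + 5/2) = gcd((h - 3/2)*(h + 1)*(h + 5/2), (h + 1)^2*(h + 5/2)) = h^2 + 7*h/2 + 5/2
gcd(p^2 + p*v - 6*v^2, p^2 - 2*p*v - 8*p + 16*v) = p - 2*v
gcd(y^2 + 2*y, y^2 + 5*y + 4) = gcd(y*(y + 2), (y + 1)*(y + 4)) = 1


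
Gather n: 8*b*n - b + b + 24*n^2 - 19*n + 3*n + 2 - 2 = 24*n^2 + n*(8*b - 16)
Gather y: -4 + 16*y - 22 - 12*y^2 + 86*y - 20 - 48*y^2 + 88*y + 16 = -60*y^2 + 190*y - 30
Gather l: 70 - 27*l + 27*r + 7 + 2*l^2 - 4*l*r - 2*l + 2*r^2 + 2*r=2*l^2 + l*(-4*r - 29) + 2*r^2 + 29*r + 77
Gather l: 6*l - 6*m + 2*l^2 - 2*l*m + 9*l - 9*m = 2*l^2 + l*(15 - 2*m) - 15*m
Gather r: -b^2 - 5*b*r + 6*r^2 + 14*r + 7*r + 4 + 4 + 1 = -b^2 + 6*r^2 + r*(21 - 5*b) + 9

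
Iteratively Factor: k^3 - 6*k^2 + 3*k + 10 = (k - 5)*(k^2 - k - 2) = (k - 5)*(k - 2)*(k + 1)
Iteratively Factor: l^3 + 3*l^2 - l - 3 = (l - 1)*(l^2 + 4*l + 3) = (l - 1)*(l + 1)*(l + 3)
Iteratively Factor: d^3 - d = (d)*(d^2 - 1) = d*(d + 1)*(d - 1)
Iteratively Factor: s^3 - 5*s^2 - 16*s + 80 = (s + 4)*(s^2 - 9*s + 20) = (s - 5)*(s + 4)*(s - 4)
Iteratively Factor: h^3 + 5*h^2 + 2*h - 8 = (h + 2)*(h^2 + 3*h - 4) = (h - 1)*(h + 2)*(h + 4)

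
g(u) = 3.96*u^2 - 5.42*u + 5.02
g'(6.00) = 42.10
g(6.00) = 115.06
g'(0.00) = -5.42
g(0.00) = 5.02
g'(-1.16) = -14.61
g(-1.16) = 16.64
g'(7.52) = 54.14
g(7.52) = 188.20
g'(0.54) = -1.14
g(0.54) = 3.25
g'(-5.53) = -49.22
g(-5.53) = 156.09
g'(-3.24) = -31.08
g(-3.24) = 64.15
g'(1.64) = 7.57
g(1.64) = 6.78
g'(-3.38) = -32.19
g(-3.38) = 68.58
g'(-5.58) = -49.61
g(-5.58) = 158.56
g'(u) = 7.92*u - 5.42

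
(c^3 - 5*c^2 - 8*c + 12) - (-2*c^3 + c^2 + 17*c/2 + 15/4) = 3*c^3 - 6*c^2 - 33*c/2 + 33/4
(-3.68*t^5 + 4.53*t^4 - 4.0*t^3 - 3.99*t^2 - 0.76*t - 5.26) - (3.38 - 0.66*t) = -3.68*t^5 + 4.53*t^4 - 4.0*t^3 - 3.99*t^2 - 0.1*t - 8.64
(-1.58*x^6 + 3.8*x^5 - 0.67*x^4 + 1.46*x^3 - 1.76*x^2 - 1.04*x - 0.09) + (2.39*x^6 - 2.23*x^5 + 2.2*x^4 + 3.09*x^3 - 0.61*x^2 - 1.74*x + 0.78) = 0.81*x^6 + 1.57*x^5 + 1.53*x^4 + 4.55*x^3 - 2.37*x^2 - 2.78*x + 0.69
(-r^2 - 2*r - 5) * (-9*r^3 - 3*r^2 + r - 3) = 9*r^5 + 21*r^4 + 50*r^3 + 16*r^2 + r + 15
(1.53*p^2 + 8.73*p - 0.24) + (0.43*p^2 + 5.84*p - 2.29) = 1.96*p^2 + 14.57*p - 2.53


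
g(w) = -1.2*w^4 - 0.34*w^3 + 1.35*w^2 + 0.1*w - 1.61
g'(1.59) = -17.48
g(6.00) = -1581.05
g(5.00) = -759.86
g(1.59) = -7.07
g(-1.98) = -12.32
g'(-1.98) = 28.01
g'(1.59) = -17.48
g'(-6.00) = 983.98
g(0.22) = -1.53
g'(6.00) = -1057.22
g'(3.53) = -214.22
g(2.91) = -84.32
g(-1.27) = -1.98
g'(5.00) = -611.90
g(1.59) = -7.07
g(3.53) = -185.72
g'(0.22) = 0.59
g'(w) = -4.8*w^3 - 1.02*w^2 + 2.7*w + 0.1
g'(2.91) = -118.96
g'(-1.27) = 4.86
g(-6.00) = -1435.37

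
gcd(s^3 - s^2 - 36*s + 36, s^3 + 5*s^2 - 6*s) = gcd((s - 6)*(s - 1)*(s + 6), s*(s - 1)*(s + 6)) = s^2 + 5*s - 6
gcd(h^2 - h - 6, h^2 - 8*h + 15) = h - 3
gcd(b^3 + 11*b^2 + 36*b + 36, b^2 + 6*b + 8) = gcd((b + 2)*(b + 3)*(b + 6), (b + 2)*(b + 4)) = b + 2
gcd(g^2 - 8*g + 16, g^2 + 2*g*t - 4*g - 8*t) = g - 4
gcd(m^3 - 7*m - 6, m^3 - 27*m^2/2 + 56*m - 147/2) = m - 3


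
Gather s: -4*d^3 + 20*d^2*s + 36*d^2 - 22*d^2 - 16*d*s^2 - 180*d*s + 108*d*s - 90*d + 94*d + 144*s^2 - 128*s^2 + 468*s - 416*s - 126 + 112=-4*d^3 + 14*d^2 + 4*d + s^2*(16 - 16*d) + s*(20*d^2 - 72*d + 52) - 14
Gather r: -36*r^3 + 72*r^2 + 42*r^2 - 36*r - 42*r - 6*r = -36*r^3 + 114*r^2 - 84*r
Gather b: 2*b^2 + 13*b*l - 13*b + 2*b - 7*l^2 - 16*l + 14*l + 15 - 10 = 2*b^2 + b*(13*l - 11) - 7*l^2 - 2*l + 5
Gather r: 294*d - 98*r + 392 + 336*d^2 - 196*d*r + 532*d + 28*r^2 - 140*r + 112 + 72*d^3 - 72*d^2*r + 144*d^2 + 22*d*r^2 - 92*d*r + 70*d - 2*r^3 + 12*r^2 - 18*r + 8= 72*d^3 + 480*d^2 + 896*d - 2*r^3 + r^2*(22*d + 40) + r*(-72*d^2 - 288*d - 256) + 512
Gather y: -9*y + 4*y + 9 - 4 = 5 - 5*y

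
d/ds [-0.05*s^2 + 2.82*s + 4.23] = 2.82 - 0.1*s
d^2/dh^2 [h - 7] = 0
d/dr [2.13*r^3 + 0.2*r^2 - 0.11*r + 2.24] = 6.39*r^2 + 0.4*r - 0.11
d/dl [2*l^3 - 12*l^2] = 6*l*(l - 4)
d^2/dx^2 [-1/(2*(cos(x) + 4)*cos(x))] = ((1 - cos(2*x))^2 - 15*cos(x) + 9*cos(2*x) + 3*cos(3*x) - 27)/(2*(cos(x) + 4)^3*cos(x)^3)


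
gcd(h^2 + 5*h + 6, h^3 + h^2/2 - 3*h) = h + 2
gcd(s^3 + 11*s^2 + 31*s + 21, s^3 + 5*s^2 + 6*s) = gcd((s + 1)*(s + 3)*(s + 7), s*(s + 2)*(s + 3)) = s + 3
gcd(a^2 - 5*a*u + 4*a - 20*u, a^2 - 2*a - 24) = a + 4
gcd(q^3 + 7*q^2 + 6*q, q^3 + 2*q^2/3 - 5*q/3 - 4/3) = q + 1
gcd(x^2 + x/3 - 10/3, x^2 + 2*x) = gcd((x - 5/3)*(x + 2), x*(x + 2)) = x + 2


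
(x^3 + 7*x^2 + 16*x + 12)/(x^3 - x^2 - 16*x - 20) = (x + 3)/(x - 5)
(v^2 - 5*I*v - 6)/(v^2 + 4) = (v - 3*I)/(v + 2*I)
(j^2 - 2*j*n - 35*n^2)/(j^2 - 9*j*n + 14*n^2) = (j + 5*n)/(j - 2*n)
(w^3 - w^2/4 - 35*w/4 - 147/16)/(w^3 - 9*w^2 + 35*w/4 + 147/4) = (w + 7/4)/(w - 7)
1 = 1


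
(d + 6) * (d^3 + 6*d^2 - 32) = d^4 + 12*d^3 + 36*d^2 - 32*d - 192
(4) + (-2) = 2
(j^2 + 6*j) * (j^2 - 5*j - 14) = j^4 + j^3 - 44*j^2 - 84*j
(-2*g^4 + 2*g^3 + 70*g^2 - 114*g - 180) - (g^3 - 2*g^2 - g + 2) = -2*g^4 + g^3 + 72*g^2 - 113*g - 182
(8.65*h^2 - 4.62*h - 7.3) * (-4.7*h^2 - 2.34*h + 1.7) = -40.655*h^4 + 1.473*h^3 + 59.8258*h^2 + 9.228*h - 12.41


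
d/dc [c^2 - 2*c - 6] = 2*c - 2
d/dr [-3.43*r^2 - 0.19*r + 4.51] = -6.86*r - 0.19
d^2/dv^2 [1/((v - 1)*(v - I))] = 2*((v - 1)^2 + (v - 1)*(v - I) + (v - I)^2)/((v - 1)^3*(v - I)^3)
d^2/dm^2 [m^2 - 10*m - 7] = 2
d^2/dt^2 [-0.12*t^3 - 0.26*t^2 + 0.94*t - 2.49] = -0.72*t - 0.52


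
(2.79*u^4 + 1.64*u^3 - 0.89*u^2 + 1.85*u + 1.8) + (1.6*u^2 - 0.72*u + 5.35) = 2.79*u^4 + 1.64*u^3 + 0.71*u^2 + 1.13*u + 7.15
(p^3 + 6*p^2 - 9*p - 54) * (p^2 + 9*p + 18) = p^5 + 15*p^4 + 63*p^3 - 27*p^2 - 648*p - 972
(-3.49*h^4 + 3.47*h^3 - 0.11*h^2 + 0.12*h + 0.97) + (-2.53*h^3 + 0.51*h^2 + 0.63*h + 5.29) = -3.49*h^4 + 0.94*h^3 + 0.4*h^2 + 0.75*h + 6.26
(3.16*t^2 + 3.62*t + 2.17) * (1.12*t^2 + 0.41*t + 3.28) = 3.5392*t^4 + 5.35*t^3 + 14.2794*t^2 + 12.7633*t + 7.1176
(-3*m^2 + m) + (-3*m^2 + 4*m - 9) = -6*m^2 + 5*m - 9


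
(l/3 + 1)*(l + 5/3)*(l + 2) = l^3/3 + 20*l^2/9 + 43*l/9 + 10/3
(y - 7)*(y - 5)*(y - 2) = y^3 - 14*y^2 + 59*y - 70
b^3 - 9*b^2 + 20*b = b*(b - 5)*(b - 4)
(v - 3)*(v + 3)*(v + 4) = v^3 + 4*v^2 - 9*v - 36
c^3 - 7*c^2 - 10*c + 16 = (c - 8)*(c - 1)*(c + 2)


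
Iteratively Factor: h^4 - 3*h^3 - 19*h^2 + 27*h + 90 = (h + 3)*(h^3 - 6*h^2 - h + 30) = (h - 3)*(h + 3)*(h^2 - 3*h - 10) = (h - 5)*(h - 3)*(h + 3)*(h + 2)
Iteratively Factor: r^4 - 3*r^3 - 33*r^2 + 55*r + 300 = (r + 4)*(r^3 - 7*r^2 - 5*r + 75) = (r - 5)*(r + 4)*(r^2 - 2*r - 15) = (r - 5)*(r + 3)*(r + 4)*(r - 5)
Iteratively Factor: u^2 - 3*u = (u)*(u - 3)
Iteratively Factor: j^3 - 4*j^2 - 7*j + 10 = (j - 5)*(j^2 + j - 2) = (j - 5)*(j - 1)*(j + 2)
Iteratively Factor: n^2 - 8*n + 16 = (n - 4)*(n - 4)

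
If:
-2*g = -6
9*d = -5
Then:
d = -5/9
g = 3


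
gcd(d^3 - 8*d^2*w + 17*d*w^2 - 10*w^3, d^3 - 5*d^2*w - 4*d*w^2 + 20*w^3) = d^2 - 7*d*w + 10*w^2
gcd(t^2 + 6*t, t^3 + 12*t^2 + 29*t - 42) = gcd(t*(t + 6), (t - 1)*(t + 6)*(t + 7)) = t + 6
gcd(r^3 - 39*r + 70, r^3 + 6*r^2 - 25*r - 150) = r - 5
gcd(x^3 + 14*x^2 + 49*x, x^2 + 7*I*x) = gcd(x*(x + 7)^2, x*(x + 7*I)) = x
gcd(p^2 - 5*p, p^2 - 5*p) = p^2 - 5*p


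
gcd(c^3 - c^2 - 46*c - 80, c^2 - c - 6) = c + 2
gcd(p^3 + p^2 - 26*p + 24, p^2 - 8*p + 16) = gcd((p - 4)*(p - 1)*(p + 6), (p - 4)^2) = p - 4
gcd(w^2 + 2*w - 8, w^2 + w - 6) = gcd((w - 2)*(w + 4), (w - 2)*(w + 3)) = w - 2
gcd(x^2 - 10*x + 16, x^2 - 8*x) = x - 8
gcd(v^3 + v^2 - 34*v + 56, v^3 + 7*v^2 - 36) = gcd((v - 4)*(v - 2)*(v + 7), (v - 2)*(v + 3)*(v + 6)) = v - 2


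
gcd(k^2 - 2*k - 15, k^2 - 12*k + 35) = k - 5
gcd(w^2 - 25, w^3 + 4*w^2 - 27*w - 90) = w - 5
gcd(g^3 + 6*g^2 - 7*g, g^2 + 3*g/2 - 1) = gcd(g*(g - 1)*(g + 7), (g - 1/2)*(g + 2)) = 1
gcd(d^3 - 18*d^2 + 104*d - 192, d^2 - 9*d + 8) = d - 8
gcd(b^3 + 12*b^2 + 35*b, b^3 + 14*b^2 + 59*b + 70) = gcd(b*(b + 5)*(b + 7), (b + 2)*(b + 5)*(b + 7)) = b^2 + 12*b + 35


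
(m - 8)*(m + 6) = m^2 - 2*m - 48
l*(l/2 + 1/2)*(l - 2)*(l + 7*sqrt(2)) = l^4/2 - l^3/2 + 7*sqrt(2)*l^3/2 - 7*sqrt(2)*l^2/2 - l^2 - 7*sqrt(2)*l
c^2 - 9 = (c - 3)*(c + 3)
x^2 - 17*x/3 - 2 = (x - 6)*(x + 1/3)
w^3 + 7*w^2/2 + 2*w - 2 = (w - 1/2)*(w + 2)^2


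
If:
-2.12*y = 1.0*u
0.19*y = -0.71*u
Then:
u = 0.00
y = 0.00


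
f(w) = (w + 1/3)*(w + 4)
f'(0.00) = 4.33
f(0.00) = 1.33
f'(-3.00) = -1.67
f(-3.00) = -2.67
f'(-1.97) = 0.39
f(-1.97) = -3.32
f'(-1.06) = 2.21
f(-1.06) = -2.14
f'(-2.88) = -1.43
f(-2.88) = -2.85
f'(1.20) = 6.73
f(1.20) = 7.97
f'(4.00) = 12.33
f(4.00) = 34.67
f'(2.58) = 9.49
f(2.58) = 19.17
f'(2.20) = 8.73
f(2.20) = 15.71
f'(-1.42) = 1.49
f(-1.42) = -2.80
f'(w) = 2*w + 13/3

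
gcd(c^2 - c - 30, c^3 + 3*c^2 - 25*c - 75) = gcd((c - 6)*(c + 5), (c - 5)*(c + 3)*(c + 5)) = c + 5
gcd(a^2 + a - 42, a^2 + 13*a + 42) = a + 7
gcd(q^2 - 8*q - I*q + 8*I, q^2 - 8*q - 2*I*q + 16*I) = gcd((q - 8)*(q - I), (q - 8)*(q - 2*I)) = q - 8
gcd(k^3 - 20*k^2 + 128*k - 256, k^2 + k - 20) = k - 4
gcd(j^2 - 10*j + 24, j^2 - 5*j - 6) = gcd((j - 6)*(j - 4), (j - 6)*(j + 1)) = j - 6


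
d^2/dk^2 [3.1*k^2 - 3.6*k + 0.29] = 6.20000000000000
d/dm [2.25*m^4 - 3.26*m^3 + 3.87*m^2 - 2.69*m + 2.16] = 9.0*m^3 - 9.78*m^2 + 7.74*m - 2.69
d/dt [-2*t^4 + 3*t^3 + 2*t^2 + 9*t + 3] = -8*t^3 + 9*t^2 + 4*t + 9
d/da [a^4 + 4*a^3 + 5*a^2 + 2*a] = 4*a^3 + 12*a^2 + 10*a + 2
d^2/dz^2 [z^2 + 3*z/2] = 2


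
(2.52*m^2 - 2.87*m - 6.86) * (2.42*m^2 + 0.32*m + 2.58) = 6.0984*m^4 - 6.139*m^3 - 11.018*m^2 - 9.5998*m - 17.6988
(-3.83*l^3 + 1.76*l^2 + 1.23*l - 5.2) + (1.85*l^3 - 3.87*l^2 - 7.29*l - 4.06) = -1.98*l^3 - 2.11*l^2 - 6.06*l - 9.26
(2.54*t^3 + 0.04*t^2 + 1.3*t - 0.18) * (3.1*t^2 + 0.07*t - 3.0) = 7.874*t^5 + 0.3018*t^4 - 3.5872*t^3 - 0.587*t^2 - 3.9126*t + 0.54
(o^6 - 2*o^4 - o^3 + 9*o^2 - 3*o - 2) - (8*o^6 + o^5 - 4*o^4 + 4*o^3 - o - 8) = -7*o^6 - o^5 + 2*o^4 - 5*o^3 + 9*o^2 - 2*o + 6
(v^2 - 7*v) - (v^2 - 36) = 36 - 7*v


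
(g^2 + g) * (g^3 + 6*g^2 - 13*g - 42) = g^5 + 7*g^4 - 7*g^3 - 55*g^2 - 42*g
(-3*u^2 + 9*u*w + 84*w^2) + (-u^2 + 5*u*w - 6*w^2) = -4*u^2 + 14*u*w + 78*w^2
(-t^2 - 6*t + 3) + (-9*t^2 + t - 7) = -10*t^2 - 5*t - 4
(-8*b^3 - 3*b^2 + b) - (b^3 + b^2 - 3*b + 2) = -9*b^3 - 4*b^2 + 4*b - 2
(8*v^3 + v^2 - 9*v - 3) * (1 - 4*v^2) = -32*v^5 - 4*v^4 + 44*v^3 + 13*v^2 - 9*v - 3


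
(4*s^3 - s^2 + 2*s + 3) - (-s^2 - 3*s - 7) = 4*s^3 + 5*s + 10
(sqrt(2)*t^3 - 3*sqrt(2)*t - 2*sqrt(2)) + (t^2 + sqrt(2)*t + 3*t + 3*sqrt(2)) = sqrt(2)*t^3 + t^2 - 2*sqrt(2)*t + 3*t + sqrt(2)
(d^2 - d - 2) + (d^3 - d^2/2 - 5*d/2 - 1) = d^3 + d^2/2 - 7*d/2 - 3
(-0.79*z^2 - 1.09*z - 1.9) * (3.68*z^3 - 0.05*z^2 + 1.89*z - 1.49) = -2.9072*z^5 - 3.9717*z^4 - 8.4306*z^3 - 0.788*z^2 - 1.9669*z + 2.831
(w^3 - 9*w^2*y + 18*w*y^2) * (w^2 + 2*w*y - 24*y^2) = w^5 - 7*w^4*y - 24*w^3*y^2 + 252*w^2*y^3 - 432*w*y^4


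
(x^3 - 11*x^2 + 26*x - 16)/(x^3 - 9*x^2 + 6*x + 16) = (x - 1)/(x + 1)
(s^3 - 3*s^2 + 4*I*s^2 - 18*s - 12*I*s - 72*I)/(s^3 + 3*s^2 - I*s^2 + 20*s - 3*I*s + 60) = (s - 6)/(s - 5*I)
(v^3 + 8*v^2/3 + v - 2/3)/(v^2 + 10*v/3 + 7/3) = (3*v^2 + 5*v - 2)/(3*v + 7)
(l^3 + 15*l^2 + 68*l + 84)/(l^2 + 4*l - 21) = (l^2 + 8*l + 12)/(l - 3)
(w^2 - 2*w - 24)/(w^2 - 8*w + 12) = (w + 4)/(w - 2)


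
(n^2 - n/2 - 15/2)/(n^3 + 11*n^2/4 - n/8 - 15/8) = 4*(n - 3)/(4*n^2 + n - 3)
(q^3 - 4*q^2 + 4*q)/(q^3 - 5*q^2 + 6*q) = (q - 2)/(q - 3)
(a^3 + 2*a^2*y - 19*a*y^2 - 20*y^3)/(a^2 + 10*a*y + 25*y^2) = (a^2 - 3*a*y - 4*y^2)/(a + 5*y)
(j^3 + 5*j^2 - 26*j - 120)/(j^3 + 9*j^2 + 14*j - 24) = (j - 5)/(j - 1)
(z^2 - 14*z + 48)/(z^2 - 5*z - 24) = (z - 6)/(z + 3)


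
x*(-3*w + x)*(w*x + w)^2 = -3*w^3*x^3 - 6*w^3*x^2 - 3*w^3*x + w^2*x^4 + 2*w^2*x^3 + w^2*x^2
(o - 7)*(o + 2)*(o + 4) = o^3 - o^2 - 34*o - 56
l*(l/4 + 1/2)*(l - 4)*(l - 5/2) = l^4/4 - 9*l^3/8 - 3*l^2/4 + 5*l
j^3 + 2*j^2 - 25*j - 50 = (j - 5)*(j + 2)*(j + 5)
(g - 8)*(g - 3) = g^2 - 11*g + 24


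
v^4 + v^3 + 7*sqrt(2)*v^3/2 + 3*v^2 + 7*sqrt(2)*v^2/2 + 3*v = v*(v + 1)*(v + sqrt(2)/2)*(v + 3*sqrt(2))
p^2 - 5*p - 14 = (p - 7)*(p + 2)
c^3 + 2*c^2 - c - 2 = (c - 1)*(c + 1)*(c + 2)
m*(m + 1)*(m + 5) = m^3 + 6*m^2 + 5*m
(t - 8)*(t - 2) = t^2 - 10*t + 16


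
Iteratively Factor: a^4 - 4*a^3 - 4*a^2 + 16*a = (a)*(a^3 - 4*a^2 - 4*a + 16) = a*(a - 4)*(a^2 - 4) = a*(a - 4)*(a + 2)*(a - 2)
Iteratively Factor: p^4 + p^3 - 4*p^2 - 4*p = (p + 2)*(p^3 - p^2 - 2*p) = (p + 1)*(p + 2)*(p^2 - 2*p) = (p - 2)*(p + 1)*(p + 2)*(p)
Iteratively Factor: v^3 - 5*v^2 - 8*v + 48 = (v - 4)*(v^2 - v - 12) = (v - 4)*(v + 3)*(v - 4)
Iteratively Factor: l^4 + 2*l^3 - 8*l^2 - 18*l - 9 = (l + 3)*(l^3 - l^2 - 5*l - 3) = (l + 1)*(l + 3)*(l^2 - 2*l - 3) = (l - 3)*(l + 1)*(l + 3)*(l + 1)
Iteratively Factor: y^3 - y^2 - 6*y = (y + 2)*(y^2 - 3*y) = (y - 3)*(y + 2)*(y)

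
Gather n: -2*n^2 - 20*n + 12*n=-2*n^2 - 8*n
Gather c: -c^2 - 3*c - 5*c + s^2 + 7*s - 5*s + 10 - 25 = -c^2 - 8*c + s^2 + 2*s - 15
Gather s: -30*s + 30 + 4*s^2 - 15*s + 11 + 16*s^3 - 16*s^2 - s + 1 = 16*s^3 - 12*s^2 - 46*s + 42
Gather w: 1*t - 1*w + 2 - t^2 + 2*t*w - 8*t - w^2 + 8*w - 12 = -t^2 - 7*t - w^2 + w*(2*t + 7) - 10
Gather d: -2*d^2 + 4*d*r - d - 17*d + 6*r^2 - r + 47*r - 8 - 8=-2*d^2 + d*(4*r - 18) + 6*r^2 + 46*r - 16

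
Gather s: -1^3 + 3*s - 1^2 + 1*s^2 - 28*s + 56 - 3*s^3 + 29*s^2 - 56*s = -3*s^3 + 30*s^2 - 81*s + 54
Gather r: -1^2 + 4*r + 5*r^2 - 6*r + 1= 5*r^2 - 2*r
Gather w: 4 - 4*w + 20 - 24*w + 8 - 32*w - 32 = -60*w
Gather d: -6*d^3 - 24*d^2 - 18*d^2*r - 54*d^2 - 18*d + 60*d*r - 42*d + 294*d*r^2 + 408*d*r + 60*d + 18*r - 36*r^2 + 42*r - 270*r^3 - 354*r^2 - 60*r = -6*d^3 + d^2*(-18*r - 78) + d*(294*r^2 + 468*r) - 270*r^3 - 390*r^2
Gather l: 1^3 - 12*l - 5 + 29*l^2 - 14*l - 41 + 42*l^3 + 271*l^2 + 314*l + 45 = 42*l^3 + 300*l^2 + 288*l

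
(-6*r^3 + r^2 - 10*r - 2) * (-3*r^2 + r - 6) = 18*r^5 - 9*r^4 + 67*r^3 - 10*r^2 + 58*r + 12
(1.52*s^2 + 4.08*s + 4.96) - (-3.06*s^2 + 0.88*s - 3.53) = 4.58*s^2 + 3.2*s + 8.49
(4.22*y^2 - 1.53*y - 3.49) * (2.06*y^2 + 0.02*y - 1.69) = 8.6932*y^4 - 3.0674*y^3 - 14.3518*y^2 + 2.5159*y + 5.8981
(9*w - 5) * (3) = 27*w - 15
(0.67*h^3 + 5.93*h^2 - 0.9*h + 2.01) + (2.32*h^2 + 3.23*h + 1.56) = 0.67*h^3 + 8.25*h^2 + 2.33*h + 3.57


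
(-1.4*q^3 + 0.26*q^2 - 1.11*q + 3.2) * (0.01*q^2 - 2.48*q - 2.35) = -0.014*q^5 + 3.4746*q^4 + 2.6341*q^3 + 2.1738*q^2 - 5.3275*q - 7.52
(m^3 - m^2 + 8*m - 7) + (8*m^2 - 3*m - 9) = m^3 + 7*m^2 + 5*m - 16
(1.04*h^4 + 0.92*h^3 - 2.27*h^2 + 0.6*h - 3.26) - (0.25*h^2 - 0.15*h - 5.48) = 1.04*h^4 + 0.92*h^3 - 2.52*h^2 + 0.75*h + 2.22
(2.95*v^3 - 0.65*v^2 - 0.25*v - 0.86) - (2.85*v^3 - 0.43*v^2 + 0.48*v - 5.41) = 0.1*v^3 - 0.22*v^2 - 0.73*v + 4.55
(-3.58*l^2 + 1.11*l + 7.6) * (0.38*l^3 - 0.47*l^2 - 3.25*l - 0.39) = -1.3604*l^5 + 2.1044*l^4 + 14.0013*l^3 - 5.7833*l^2 - 25.1329*l - 2.964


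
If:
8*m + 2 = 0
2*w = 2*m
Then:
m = -1/4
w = -1/4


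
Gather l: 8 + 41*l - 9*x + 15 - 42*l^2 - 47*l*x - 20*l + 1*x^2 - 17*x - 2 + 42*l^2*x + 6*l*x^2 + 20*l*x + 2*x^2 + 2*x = l^2*(42*x - 42) + l*(6*x^2 - 27*x + 21) + 3*x^2 - 24*x + 21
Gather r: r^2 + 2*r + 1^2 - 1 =r^2 + 2*r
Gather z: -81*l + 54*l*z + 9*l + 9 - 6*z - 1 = -72*l + z*(54*l - 6) + 8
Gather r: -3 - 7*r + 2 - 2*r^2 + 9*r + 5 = -2*r^2 + 2*r + 4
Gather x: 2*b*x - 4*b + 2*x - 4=-4*b + x*(2*b + 2) - 4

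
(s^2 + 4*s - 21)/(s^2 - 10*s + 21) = (s + 7)/(s - 7)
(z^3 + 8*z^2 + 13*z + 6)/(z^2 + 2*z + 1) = z + 6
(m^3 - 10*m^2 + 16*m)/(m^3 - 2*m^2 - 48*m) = (m - 2)/(m + 6)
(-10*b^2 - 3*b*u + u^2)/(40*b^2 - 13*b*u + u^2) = (2*b + u)/(-8*b + u)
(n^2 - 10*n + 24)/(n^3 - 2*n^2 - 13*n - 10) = (-n^2 + 10*n - 24)/(-n^3 + 2*n^2 + 13*n + 10)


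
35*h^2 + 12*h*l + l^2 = (5*h + l)*(7*h + l)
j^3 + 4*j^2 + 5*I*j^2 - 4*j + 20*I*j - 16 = (j + 4)*(j + I)*(j + 4*I)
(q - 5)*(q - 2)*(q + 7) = q^3 - 39*q + 70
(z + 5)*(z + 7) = z^2 + 12*z + 35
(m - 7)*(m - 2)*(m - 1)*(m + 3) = m^4 - 7*m^3 - 7*m^2 + 55*m - 42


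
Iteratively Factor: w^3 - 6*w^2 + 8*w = (w)*(w^2 - 6*w + 8) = w*(w - 4)*(w - 2)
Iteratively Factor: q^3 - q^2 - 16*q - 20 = (q - 5)*(q^2 + 4*q + 4) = (q - 5)*(q + 2)*(q + 2)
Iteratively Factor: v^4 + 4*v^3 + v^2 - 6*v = (v + 3)*(v^3 + v^2 - 2*v) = v*(v + 3)*(v^2 + v - 2) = v*(v + 2)*(v + 3)*(v - 1)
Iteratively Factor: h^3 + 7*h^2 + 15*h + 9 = (h + 3)*(h^2 + 4*h + 3) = (h + 1)*(h + 3)*(h + 3)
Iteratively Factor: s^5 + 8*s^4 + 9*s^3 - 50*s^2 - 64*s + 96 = (s + 3)*(s^4 + 5*s^3 - 6*s^2 - 32*s + 32) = (s - 2)*(s + 3)*(s^3 + 7*s^2 + 8*s - 16) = (s - 2)*(s - 1)*(s + 3)*(s^2 + 8*s + 16) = (s - 2)*(s - 1)*(s + 3)*(s + 4)*(s + 4)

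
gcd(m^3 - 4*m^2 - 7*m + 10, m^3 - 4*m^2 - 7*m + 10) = m^3 - 4*m^2 - 7*m + 10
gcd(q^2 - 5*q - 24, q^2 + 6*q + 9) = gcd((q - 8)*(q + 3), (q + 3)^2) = q + 3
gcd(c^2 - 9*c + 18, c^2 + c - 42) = c - 6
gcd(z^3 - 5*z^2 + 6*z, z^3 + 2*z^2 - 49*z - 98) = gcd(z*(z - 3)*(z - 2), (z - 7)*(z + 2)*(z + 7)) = 1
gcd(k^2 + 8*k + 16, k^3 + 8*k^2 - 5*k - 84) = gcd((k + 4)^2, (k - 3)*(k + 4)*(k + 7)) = k + 4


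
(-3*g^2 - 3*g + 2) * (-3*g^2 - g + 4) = 9*g^4 + 12*g^3 - 15*g^2 - 14*g + 8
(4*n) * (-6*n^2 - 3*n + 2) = -24*n^3 - 12*n^2 + 8*n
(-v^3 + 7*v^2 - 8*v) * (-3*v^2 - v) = 3*v^5 - 20*v^4 + 17*v^3 + 8*v^2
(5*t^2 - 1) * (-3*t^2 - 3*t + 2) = -15*t^4 - 15*t^3 + 13*t^2 + 3*t - 2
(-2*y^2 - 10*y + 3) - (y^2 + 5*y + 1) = -3*y^2 - 15*y + 2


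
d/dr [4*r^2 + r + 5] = 8*r + 1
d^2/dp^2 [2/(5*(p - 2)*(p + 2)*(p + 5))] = 4*(6*p^4 + 40*p^3 + 63*p^2 + 116)/(5*(p^9 + 15*p^8 + 63*p^7 - 55*p^6 - 852*p^5 - 780*p^4 + 3536*p^3 + 5040*p^2 - 4800*p - 8000))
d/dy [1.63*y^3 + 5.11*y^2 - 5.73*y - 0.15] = 4.89*y^2 + 10.22*y - 5.73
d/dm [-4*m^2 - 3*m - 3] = -8*m - 3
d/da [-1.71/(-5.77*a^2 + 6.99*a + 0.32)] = (11.9529 - 19.7334*a)/(-5.77*a^2 + 6.99*a + 0.32)^2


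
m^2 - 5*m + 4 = (m - 4)*(m - 1)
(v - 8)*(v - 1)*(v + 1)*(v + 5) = v^4 - 3*v^3 - 41*v^2 + 3*v + 40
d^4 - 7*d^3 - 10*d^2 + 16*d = d*(d - 8)*(d - 1)*(d + 2)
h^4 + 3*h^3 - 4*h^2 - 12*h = h*(h - 2)*(h + 2)*(h + 3)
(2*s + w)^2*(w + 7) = 4*s^2*w + 28*s^2 + 4*s*w^2 + 28*s*w + w^3 + 7*w^2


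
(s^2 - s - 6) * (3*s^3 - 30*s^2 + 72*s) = 3*s^5 - 33*s^4 + 84*s^3 + 108*s^2 - 432*s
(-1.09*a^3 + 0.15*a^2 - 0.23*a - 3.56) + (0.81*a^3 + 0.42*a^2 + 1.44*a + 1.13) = -0.28*a^3 + 0.57*a^2 + 1.21*a - 2.43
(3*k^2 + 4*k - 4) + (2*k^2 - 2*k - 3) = 5*k^2 + 2*k - 7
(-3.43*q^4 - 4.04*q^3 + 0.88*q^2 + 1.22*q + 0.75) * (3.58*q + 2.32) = -12.2794*q^5 - 22.4208*q^4 - 6.2224*q^3 + 6.4092*q^2 + 5.5154*q + 1.74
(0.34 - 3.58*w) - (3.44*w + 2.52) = -7.02*w - 2.18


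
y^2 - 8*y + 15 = (y - 5)*(y - 3)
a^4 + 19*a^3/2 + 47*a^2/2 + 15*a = a*(a + 1)*(a + 5/2)*(a + 6)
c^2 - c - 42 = (c - 7)*(c + 6)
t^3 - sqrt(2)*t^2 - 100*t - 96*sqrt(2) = (t - 8*sqrt(2))*(t + sqrt(2))*(t + 6*sqrt(2))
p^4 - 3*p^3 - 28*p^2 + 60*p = p*(p - 6)*(p - 2)*(p + 5)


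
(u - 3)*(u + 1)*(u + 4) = u^3 + 2*u^2 - 11*u - 12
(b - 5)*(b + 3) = b^2 - 2*b - 15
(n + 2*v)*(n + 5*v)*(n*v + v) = n^3*v + 7*n^2*v^2 + n^2*v + 10*n*v^3 + 7*n*v^2 + 10*v^3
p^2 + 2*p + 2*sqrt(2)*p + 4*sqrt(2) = (p + 2)*(p + 2*sqrt(2))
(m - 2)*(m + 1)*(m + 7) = m^3 + 6*m^2 - 9*m - 14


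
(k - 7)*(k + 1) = k^2 - 6*k - 7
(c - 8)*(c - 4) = c^2 - 12*c + 32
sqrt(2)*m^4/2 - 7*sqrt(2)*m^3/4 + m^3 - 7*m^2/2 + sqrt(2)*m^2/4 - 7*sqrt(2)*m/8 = m*(m - 7/2)*(m + sqrt(2)/2)*(sqrt(2)*m/2 + 1/2)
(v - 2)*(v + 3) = v^2 + v - 6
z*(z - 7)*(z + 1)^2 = z^4 - 5*z^3 - 13*z^2 - 7*z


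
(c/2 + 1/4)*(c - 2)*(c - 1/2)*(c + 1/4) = c^4/2 - 7*c^3/8 - 3*c^2/8 + 7*c/32 + 1/16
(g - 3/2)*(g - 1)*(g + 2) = g^3 - g^2/2 - 7*g/2 + 3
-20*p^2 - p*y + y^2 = (-5*p + y)*(4*p + y)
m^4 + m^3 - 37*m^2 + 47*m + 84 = (m - 4)*(m - 3)*(m + 1)*(m + 7)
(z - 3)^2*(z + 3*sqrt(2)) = z^3 - 6*z^2 + 3*sqrt(2)*z^2 - 18*sqrt(2)*z + 9*z + 27*sqrt(2)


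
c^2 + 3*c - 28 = (c - 4)*(c + 7)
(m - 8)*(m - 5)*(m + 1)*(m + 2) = m^4 - 10*m^3 + 3*m^2 + 94*m + 80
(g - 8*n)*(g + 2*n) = g^2 - 6*g*n - 16*n^2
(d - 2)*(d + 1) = d^2 - d - 2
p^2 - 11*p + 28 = (p - 7)*(p - 4)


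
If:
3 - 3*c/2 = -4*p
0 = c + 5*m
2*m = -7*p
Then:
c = 210/89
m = -42/89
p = 12/89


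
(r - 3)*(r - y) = r^2 - r*y - 3*r + 3*y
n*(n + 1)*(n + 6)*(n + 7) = n^4 + 14*n^3 + 55*n^2 + 42*n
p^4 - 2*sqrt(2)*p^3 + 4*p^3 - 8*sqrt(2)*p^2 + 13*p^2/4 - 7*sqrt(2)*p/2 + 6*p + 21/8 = (p + 1/2)*(p + 7/2)*(p - 3*sqrt(2)/2)*(p - sqrt(2)/2)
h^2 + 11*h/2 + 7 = (h + 2)*(h + 7/2)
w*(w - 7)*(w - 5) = w^3 - 12*w^2 + 35*w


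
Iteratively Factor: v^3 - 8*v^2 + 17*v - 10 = (v - 5)*(v^2 - 3*v + 2) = (v - 5)*(v - 1)*(v - 2)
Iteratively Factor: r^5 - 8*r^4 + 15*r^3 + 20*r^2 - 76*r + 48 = (r - 4)*(r^4 - 4*r^3 - r^2 + 16*r - 12) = (r - 4)*(r - 3)*(r^3 - r^2 - 4*r + 4) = (r - 4)*(r - 3)*(r + 2)*(r^2 - 3*r + 2) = (r - 4)*(r - 3)*(r - 1)*(r + 2)*(r - 2)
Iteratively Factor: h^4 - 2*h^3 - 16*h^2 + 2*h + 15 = (h + 1)*(h^3 - 3*h^2 - 13*h + 15) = (h - 1)*(h + 1)*(h^2 - 2*h - 15) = (h - 1)*(h + 1)*(h + 3)*(h - 5)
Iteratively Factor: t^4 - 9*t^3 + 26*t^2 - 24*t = (t - 2)*(t^3 - 7*t^2 + 12*t) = (t - 4)*(t - 2)*(t^2 - 3*t) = t*(t - 4)*(t - 2)*(t - 3)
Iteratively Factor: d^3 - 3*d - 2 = (d - 2)*(d^2 + 2*d + 1) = (d - 2)*(d + 1)*(d + 1)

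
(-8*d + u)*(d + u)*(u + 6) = -8*d^2*u - 48*d^2 - 7*d*u^2 - 42*d*u + u^3 + 6*u^2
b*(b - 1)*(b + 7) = b^3 + 6*b^2 - 7*b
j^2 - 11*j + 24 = (j - 8)*(j - 3)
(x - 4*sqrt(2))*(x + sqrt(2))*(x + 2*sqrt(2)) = x^3 - sqrt(2)*x^2 - 20*x - 16*sqrt(2)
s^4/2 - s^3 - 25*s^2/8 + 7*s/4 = s*(s/2 + 1)*(s - 7/2)*(s - 1/2)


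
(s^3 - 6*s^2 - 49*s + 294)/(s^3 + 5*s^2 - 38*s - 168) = (s - 7)/(s + 4)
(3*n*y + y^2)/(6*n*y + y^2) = (3*n + y)/(6*n + y)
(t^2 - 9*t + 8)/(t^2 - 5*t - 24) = (t - 1)/(t + 3)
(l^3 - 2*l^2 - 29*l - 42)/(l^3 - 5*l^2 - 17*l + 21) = (l + 2)/(l - 1)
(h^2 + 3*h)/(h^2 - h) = (h + 3)/(h - 1)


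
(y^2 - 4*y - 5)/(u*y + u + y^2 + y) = (y - 5)/(u + y)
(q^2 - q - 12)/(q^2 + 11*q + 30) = (q^2 - q - 12)/(q^2 + 11*q + 30)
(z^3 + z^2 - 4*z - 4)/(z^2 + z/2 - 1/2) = 2*(z^2 - 4)/(2*z - 1)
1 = 1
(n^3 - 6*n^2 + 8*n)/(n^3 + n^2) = (n^2 - 6*n + 8)/(n*(n + 1))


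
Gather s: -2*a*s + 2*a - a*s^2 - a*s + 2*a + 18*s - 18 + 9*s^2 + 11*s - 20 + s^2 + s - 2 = 4*a + s^2*(10 - a) + s*(30 - 3*a) - 40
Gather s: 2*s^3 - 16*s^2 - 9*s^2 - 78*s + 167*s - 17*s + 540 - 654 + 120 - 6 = 2*s^3 - 25*s^2 + 72*s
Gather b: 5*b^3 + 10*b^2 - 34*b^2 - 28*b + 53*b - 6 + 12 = 5*b^3 - 24*b^2 + 25*b + 6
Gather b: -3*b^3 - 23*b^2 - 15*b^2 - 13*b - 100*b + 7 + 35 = -3*b^3 - 38*b^2 - 113*b + 42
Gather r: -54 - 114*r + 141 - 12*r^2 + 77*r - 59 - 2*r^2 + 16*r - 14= -14*r^2 - 21*r + 14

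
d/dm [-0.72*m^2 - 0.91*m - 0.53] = -1.44*m - 0.91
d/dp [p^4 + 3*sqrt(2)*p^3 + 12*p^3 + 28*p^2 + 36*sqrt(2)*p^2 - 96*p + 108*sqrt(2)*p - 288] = 4*p^3 + 9*sqrt(2)*p^2 + 36*p^2 + 56*p + 72*sqrt(2)*p - 96 + 108*sqrt(2)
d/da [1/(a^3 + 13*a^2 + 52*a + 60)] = (-3*a^2 - 26*a - 52)/(a^3 + 13*a^2 + 52*a + 60)^2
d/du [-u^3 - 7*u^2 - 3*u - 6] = -3*u^2 - 14*u - 3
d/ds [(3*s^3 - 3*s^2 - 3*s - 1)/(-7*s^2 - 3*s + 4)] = (-21*s^4 - 18*s^3 + 24*s^2 - 38*s - 15)/(49*s^4 + 42*s^3 - 47*s^2 - 24*s + 16)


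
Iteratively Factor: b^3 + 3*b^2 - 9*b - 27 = (b + 3)*(b^2 - 9) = (b - 3)*(b + 3)*(b + 3)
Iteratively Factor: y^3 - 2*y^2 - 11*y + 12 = (y - 1)*(y^2 - y - 12) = (y - 4)*(y - 1)*(y + 3)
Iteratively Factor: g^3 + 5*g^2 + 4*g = (g + 4)*(g^2 + g) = (g + 1)*(g + 4)*(g)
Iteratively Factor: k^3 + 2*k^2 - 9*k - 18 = (k - 3)*(k^2 + 5*k + 6) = (k - 3)*(k + 2)*(k + 3)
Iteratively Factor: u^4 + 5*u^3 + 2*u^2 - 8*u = (u + 2)*(u^3 + 3*u^2 - 4*u) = (u + 2)*(u + 4)*(u^2 - u) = (u - 1)*(u + 2)*(u + 4)*(u)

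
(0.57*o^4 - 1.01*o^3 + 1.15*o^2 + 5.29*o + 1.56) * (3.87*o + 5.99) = 2.2059*o^5 - 0.4944*o^4 - 1.5994*o^3 + 27.3608*o^2 + 37.7243*o + 9.3444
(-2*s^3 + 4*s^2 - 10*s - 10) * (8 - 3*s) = 6*s^4 - 28*s^3 + 62*s^2 - 50*s - 80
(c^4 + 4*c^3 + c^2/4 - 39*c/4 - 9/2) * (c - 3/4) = c^5 + 13*c^4/4 - 11*c^3/4 - 159*c^2/16 + 45*c/16 + 27/8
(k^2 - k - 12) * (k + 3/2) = k^3 + k^2/2 - 27*k/2 - 18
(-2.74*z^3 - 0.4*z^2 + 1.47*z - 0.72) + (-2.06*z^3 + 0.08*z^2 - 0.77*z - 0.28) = -4.8*z^3 - 0.32*z^2 + 0.7*z - 1.0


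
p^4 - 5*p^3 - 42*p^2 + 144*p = p*(p - 8)*(p - 3)*(p + 6)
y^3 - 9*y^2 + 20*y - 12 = (y - 6)*(y - 2)*(y - 1)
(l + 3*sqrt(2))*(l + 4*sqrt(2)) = l^2 + 7*sqrt(2)*l + 24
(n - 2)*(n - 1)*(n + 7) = n^3 + 4*n^2 - 19*n + 14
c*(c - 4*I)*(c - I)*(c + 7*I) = c^4 + 2*I*c^3 + 31*c^2 - 28*I*c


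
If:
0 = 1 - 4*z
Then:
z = 1/4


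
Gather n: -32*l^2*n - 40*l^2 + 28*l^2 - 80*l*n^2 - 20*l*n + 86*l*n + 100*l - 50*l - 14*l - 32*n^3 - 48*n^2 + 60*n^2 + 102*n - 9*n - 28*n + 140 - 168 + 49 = -12*l^2 + 36*l - 32*n^3 + n^2*(12 - 80*l) + n*(-32*l^2 + 66*l + 65) + 21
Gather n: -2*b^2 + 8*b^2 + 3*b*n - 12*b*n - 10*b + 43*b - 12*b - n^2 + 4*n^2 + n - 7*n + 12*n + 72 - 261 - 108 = 6*b^2 + 21*b + 3*n^2 + n*(6 - 9*b) - 297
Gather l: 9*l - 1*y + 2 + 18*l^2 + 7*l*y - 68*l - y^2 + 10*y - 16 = 18*l^2 + l*(7*y - 59) - y^2 + 9*y - 14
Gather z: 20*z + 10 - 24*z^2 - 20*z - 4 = 6 - 24*z^2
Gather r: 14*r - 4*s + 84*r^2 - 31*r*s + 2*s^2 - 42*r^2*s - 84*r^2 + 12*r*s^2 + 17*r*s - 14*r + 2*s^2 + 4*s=-42*r^2*s + r*(12*s^2 - 14*s) + 4*s^2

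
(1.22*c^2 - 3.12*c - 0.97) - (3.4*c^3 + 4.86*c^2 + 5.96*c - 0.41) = -3.4*c^3 - 3.64*c^2 - 9.08*c - 0.56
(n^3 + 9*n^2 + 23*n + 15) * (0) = 0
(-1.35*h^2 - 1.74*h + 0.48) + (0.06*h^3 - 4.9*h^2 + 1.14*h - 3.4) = 0.06*h^3 - 6.25*h^2 - 0.6*h - 2.92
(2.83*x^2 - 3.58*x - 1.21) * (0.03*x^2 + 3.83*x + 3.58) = 0.0849*x^4 + 10.7315*x^3 - 3.6163*x^2 - 17.4507*x - 4.3318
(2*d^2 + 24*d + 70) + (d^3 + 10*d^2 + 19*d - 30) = d^3 + 12*d^2 + 43*d + 40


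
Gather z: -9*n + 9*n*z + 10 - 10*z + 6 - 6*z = -9*n + z*(9*n - 16) + 16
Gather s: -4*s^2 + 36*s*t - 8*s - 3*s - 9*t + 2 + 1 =-4*s^2 + s*(36*t - 11) - 9*t + 3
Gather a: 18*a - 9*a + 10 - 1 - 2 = 9*a + 7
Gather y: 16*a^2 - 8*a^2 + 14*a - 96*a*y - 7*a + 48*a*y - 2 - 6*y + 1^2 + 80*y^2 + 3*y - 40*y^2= 8*a^2 + 7*a + 40*y^2 + y*(-48*a - 3) - 1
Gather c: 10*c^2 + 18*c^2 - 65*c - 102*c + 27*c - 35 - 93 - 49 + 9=28*c^2 - 140*c - 168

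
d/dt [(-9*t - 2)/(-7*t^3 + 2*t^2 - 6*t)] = 2*(-63*t^3 - 12*t^2 + 4*t - 6)/(t^2*(49*t^4 - 28*t^3 + 88*t^2 - 24*t + 36))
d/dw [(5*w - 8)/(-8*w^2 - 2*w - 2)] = (20*w^2 - 64*w - 13)/(2*(16*w^4 + 8*w^3 + 9*w^2 + 2*w + 1))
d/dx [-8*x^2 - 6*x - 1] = -16*x - 6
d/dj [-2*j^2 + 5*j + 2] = 5 - 4*j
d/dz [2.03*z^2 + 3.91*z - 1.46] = 4.06*z + 3.91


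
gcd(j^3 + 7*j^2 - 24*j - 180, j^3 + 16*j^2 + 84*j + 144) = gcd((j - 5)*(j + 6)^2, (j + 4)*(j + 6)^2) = j^2 + 12*j + 36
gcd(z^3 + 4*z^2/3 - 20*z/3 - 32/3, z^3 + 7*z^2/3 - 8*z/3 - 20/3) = z^2 + 4*z + 4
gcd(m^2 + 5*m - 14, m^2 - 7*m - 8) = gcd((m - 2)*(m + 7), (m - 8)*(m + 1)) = 1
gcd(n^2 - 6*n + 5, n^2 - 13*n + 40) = n - 5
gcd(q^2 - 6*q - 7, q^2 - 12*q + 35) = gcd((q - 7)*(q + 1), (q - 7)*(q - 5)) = q - 7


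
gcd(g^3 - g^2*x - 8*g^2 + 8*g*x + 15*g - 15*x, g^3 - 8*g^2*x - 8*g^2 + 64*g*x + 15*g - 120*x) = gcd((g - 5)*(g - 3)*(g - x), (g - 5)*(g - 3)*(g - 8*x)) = g^2 - 8*g + 15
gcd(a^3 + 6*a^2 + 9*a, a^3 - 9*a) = a^2 + 3*a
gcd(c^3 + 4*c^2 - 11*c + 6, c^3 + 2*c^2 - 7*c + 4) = c^2 - 2*c + 1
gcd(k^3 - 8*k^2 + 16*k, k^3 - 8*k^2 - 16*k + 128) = k - 4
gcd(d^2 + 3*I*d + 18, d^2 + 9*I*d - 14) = 1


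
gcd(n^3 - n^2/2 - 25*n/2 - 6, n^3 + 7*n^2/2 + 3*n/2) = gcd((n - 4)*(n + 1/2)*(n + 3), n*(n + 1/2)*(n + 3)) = n^2 + 7*n/2 + 3/2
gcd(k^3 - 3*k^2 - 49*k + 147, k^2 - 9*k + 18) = k - 3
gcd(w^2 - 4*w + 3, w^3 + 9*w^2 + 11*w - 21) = w - 1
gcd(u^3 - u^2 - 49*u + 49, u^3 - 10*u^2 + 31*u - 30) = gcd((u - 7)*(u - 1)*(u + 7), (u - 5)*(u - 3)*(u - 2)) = 1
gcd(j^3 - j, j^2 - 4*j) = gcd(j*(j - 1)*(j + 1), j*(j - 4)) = j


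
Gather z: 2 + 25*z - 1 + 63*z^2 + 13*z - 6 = 63*z^2 + 38*z - 5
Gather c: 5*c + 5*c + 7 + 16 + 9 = 10*c + 32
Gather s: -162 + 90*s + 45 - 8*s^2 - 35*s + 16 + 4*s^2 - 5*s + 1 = -4*s^2 + 50*s - 100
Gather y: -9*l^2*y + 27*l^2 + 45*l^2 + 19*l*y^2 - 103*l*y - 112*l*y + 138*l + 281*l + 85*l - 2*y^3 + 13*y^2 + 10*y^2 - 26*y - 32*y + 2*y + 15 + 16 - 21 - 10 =72*l^2 + 504*l - 2*y^3 + y^2*(19*l + 23) + y*(-9*l^2 - 215*l - 56)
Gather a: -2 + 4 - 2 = 0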